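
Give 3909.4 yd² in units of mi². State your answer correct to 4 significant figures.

1 square yard = 3.22831 × 10^-7 mi².
So 3909.4 × 3.22831 × 10^-7 ≈ 0.001262 mi².

0.001262 mi²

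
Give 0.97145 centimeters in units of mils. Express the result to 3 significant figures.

382 mils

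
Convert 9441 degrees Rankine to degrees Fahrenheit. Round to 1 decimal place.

8981.3 degrees Fahrenheit

°R = °F + 459.67.
Applying the formula gives 8981.3 °F.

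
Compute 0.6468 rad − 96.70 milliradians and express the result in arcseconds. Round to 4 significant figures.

113500 arcsec

0.6468 rad = 133412 arcsec and 96.70 mrad = 19945.8 arcsec.
133412 − 19945.8 ≈ 113500 arcsec.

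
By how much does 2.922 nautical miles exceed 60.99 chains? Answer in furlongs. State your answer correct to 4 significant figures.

2.922 nmi = 26.9006 furlong and 60.99 chain = 6.09900 furlong.
26.9006 − 6.09900 ≈ 20.80 furlong.

20.80 furlong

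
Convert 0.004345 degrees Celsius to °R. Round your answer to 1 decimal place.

491.7 degrees Rankine

°R = (°C + 273.15) × 9/5.
Applying the formula gives 491.7 °R.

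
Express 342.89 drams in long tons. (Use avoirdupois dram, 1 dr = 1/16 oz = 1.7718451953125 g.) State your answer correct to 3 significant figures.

1 dram = 1.74386e-6 long ton.
342.89 × 1.74386e-6 ≈ 0.000598 long ton.

0.000598 long tons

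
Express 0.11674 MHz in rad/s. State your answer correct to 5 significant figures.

1 megahertz = 6.28319 × 10^6 rad/s.
Thus 0.11674 × 6.28319 × 10^6 ≈ 733500 rad/s.

733500 radians per second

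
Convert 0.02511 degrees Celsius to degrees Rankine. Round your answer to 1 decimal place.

491.7 °R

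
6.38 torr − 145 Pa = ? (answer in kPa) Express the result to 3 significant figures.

6.38 torr = 0.850597 kPa and 145 Pa = 0.145000 kPa.
0.850597 − 0.145000 ≈ 0.706 kPa.

0.706 kilopascals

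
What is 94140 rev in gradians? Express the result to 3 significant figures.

3.77e+7 grad

1 rev = 400.000 grad.
Then 94140 × 400.000 ≈ 3.77e+7 grad.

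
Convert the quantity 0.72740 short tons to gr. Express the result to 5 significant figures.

1.0184e+7 grains

1 short ton = 1.40000e+7 gr.
Then 0.72740 × 1.40000e+7 ≈ 1.0184e+7 gr.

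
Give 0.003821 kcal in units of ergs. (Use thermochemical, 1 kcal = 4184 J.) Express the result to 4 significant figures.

1 kcal = 4.18400 × 10^10 erg.
So 0.003821 × 4.18400 × 10^10 ≈ 1.599 × 10^8 erg.

1.599 × 10^8 ergs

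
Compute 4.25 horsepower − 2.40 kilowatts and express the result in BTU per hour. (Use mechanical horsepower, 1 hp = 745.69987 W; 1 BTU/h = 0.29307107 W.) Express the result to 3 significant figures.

2620 BTU per hour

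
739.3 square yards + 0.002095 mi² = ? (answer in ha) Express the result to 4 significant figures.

739.3 yd² = 0.0618149 ha and 0.002095 mi² = 0.542603 ha.
0.0618149 + 0.542603 ≈ 0.6044 ha.

0.6044 hectares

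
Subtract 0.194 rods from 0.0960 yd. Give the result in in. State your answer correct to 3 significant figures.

-35.0 in

0.0960 yd = 3.45600 in and 0.194 rod = 38.4120 in.
3.45600 − 38.4120 ≈ -35.0 in.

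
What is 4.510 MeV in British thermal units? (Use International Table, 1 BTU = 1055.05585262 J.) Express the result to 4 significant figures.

6.849 × 10^-16 BTU

1 MeV = 1.51857 × 10^-16 British thermal units.
Then 4.510 × 1.51857 × 10^-16 ≈ 6.849 × 10^-16 BTU.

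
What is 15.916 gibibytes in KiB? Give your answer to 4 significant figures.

1.669 × 10^7 KiB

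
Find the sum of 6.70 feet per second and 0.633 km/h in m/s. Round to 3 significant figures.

2.22 meters per second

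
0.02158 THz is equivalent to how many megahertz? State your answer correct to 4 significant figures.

1 terahertz = 1.00000e+6 megahertz.
0.02158 × 1.00000e+6 ≈ 21580 MHz.

21580 megahertz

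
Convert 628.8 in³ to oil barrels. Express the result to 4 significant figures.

1 cubic inch = 0.000103072 oil barrels.
628.8 × 0.000103072 ≈ 0.06481 bbl.

0.06481 bbl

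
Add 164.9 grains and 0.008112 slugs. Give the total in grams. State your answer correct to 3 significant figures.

164.9 gr = 10.6853 g and 0.008112 slug = 118.386 g.
10.6853 + 118.386 ≈ 129 g.

129 grams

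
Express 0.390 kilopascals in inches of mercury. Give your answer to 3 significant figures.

1 kilopascal = 0.295300 inHg.
0.390 × 0.295300 ≈ 0.115 inHg.

0.115 inHg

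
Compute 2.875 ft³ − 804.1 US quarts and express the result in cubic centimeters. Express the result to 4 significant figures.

2.875 ft³ = 81410.9 cm³ and 804.1 US qt = 760962 cm³.
81410.9 − 760962 ≈ -679600 cm³.

-679600 cubic centimeters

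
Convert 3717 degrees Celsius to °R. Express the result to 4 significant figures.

°R = (°C + 273.15) × 9/5.
Applying the formula gives 7182 °R.

7182 degrees Rankine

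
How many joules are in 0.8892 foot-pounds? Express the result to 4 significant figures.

1.206 J

1 foot-pound = 1.35582 J.
Thus 0.8892 × 1.35582 ≈ 1.206 J.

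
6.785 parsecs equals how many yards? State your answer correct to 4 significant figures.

1 pc = 3.37454 × 10^16 yards.
Then 6.785 × 3.37454 × 10^16 ≈ 2.290 × 10^17 yd.

2.290 × 10^17 yd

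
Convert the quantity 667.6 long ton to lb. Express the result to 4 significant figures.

1 long ton = 2240.00 lb.
So 667.6 × 2240.00 ≈ 1.495e+6 lb.

1.495e+6 lb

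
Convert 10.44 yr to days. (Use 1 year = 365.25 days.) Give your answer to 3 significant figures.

3810 d

1 yr = 365.250 days.
Then 10.44 × 365.250 ≈ 3810 d.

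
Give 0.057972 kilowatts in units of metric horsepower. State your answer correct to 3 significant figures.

0.0788 PS

1 kW = 1.35962 metric horsepower.
So 0.057972 × 1.35962 ≈ 0.0788 PS.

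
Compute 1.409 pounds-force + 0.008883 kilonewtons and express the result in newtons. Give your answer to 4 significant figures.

15.15 newtons

1.409 lbf = 6.26754 N and 0.008883 kN = 8.88300 N.
6.26754 + 8.88300 ≈ 15.15 N.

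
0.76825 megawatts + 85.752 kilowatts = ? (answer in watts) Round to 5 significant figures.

0.76825 MW = 768250 W and 85.752 kW = 85752.0 W.
768250 + 85752.0 ≈ 854000 W.

854000 W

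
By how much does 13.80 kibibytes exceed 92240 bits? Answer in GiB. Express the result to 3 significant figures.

2.42 × 10^-6 GiB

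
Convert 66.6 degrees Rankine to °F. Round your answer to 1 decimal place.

°R = °F + 459.67.
Applying the formula gives -393.1 °F.

-393.1 degrees Fahrenheit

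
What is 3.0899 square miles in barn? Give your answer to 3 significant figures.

1 square mile = 2.58999e+34 barn.
Then 3.0899 × 2.58999e+34 ≈ 8.00e+34 barn.

8.00e+34 barns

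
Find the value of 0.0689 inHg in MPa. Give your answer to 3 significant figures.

1 inch of mercury = 0.00338639 MPa.
Thus 0.0689 × 0.00338639 ≈ 0.000233 MPa.

0.000233 MPa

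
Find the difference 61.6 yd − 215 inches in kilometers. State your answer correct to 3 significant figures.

61.6 yd = 0.0563270 km and 215 in = 0.00546100 km.
0.0563270 − 0.00546100 ≈ 0.0509 km.

0.0509 km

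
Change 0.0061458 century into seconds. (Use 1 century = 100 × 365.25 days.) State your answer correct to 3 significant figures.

1 century = 3.15576 × 10^9 s.
0.0061458 × 3.15576 × 10^9 ≈ 1.94 × 10^7 s.

1.94 × 10^7 s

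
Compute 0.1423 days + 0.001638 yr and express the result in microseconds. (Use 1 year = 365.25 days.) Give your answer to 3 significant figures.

0.1423 d = 1.22947e+10 μs and 0.001638 yr = 5.16913e+10 μs.
1.22947e+10 + 5.16913e+10 ≈ 6.40e+10 μs.

6.40e+10 μs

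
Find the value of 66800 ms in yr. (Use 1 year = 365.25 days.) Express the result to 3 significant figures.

2.12 × 10^-6 yr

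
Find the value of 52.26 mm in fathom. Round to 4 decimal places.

0.0286 fathom

1 millimeter = 0.000546807 fathom.
Thus 52.26 × 0.000546807 ≈ 0.0286 fathom.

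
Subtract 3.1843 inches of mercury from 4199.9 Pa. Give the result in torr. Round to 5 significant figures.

4199.9 Pa = 31.5018 torr and 3.1843 inHg = 80.8812 torr.
31.5018 − 80.8812 ≈ -49.379 torr.

-49.379 torr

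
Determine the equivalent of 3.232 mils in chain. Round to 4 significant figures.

4.081e-6 chains

1 mil = 1.26263e-6 chain.
So 3.232 × 1.26263e-6 ≈ 4.081e-6 chain.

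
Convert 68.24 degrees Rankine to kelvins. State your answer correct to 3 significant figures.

37.9 K

°R = K × 9/5.
Applying the formula gives 37.9 K.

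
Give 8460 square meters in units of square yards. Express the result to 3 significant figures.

10100 yd²

1 m² = 1.19599 yd².
8460 × 1.19599 ≈ 10100 yd².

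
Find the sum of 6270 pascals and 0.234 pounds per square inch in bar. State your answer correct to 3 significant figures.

6270 Pa = 0.0627000 bar and 0.234 psi = 0.0161337 bar.
0.0627000 + 0.0161337 ≈ 0.0788 bar.

0.0788 bar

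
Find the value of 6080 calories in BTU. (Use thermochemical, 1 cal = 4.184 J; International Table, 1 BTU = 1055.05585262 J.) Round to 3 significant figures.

24.1 BTU

1 calorie = 0.00396567 British thermal units.
So 6080 × 0.00396567 ≈ 24.1 BTU.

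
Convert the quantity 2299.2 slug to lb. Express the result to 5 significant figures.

73975 lb

1 slug = 32.17405 pounds.
So 2299.2 × 32.17405 ≈ 73975 lb.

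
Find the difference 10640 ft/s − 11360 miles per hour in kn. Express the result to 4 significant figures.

-3568 kn

10640 ft/s = 6304.03 kn and 11360 mph = 9871.57 kn.
6304.03 − 9871.57 ≈ -3568 kn.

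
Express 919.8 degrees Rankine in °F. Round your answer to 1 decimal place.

460.1 °F

°R = °F + 459.67.
Applying the formula gives 460.1 °F.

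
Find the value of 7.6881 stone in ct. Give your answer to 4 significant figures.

1 stone = 31751.5 ct.
So 7.6881 × 31751.5 ≈ 244100 ct.

244100 ct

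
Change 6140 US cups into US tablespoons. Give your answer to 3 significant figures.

98200 US tbsp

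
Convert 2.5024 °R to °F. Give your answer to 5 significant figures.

-457.17 degrees Fahrenheit

°R = °F + 459.67.
Applying the formula gives -457.17 °F.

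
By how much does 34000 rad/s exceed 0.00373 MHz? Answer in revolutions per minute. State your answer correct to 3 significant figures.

34000 rad/s = 324676 rpm and 0.00373 MHz = 223800 rpm.
324676 − 223800 ≈ 101000 rpm.

101000 rpm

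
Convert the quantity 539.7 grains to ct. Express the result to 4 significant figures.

174.9 ct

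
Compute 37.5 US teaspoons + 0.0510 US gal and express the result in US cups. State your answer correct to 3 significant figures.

1.60 US cups

37.5 US tsp = 0.781250 US cup and 0.0510 US gal = 0.816000 US cup.
0.781250 + 0.816000 ≈ 1.60 US cup.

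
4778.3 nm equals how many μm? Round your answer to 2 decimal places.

1 nanometer = 0.00100000 μm.
4778.3 × 0.00100000 ≈ 4.78 μm.

4.78 micrometers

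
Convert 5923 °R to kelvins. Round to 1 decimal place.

3290.6 K

°R = K × 9/5.
Applying the formula gives 3290.6 K.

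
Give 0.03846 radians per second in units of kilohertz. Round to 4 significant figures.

1 rad/s = 0.000159155 kilohertz.
So 0.03846 × 0.000159155 ≈ 6.121 × 10^-6 kHz.

6.121 × 10^-6 kHz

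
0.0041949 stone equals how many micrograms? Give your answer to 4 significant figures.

2.664 × 10^7 μg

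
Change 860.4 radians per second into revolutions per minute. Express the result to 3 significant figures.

8220 rpm

1 radian per second = 9.54930 revolutions per minute.
So 860.4 × 9.54930 ≈ 8220 rpm.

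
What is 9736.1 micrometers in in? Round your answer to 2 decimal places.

0.38 in

1 μm = 3.93701e-5 inches.
So 9736.1 × 3.93701e-5 ≈ 0.38 in.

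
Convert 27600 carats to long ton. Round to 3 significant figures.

0.00543 long tons

1 carat = 1.96841e-7 long ton.
So 27600 × 1.96841e-7 ≈ 0.00543 long ton.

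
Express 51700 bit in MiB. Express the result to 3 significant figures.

1 bit = 1.19209 × 10^-7 mebibytes.
So 51700 × 1.19209 × 10^-7 ≈ 0.00616 MiB.

0.00616 mebibytes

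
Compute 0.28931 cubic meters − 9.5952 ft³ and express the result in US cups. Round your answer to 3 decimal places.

74.409 US cup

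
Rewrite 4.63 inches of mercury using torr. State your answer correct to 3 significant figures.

118 torr

1 inch of mercury = 25.4000 torr.
Then 4.63 × 25.4000 ≈ 118 torr.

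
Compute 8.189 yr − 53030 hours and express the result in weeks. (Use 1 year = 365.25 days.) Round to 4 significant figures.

111.6 wk

8.189 yr = 427.290 wk and 53030 h = 315.655 wk.
427.290 − 315.655 ≈ 111.6 wk.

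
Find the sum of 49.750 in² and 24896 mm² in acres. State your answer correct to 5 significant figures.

49.750 in² = 7.93127e-6 acre and 24896 mm² = 6.15194e-6 acre.
7.93127e-6 + 6.15194e-6 ≈ 1.4083e-5 acre.

1.4083e-5 acre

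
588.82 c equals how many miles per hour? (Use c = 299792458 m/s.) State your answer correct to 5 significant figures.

3.9487e+11 mph

1 c = 6.70617e+8 miles per hour.
588.82 × 6.70617e+8 ≈ 3.9487e+11 mph.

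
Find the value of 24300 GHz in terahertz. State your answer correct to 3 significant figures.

1 gigahertz = 0.00100000 terahertz.
So 24300 × 0.00100000 ≈ 24.3 THz.

24.3 terahertz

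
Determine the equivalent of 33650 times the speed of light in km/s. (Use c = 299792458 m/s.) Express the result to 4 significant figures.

1.009e+10 kilometers per second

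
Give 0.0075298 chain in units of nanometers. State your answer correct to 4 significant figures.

1.515 × 10^8 nanometers

1 chain = 2.01168 × 10^10 nm.
Then 0.0075298 × 2.01168 × 10^10 ≈ 1.515 × 10^8 nm.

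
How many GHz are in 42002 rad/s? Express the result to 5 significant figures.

6.6848 × 10^-6 gigahertz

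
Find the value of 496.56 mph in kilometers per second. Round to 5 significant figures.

0.22198 km/s

1 mph = 0.000447040 kilometers per second.
Then 496.56 × 0.000447040 ≈ 0.22198 km/s.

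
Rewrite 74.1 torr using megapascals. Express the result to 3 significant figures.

1 torr = 0.000133322 MPa.
So 74.1 × 0.000133322 ≈ 0.00988 MPa.

0.00988 megapascals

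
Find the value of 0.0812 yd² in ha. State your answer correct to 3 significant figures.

1 yd² = 8.36127 × 10^-5 ha.
Thus 0.0812 × 8.36127 × 10^-5 ≈ 6.79 × 10^-6 ha.

6.79 × 10^-6 hectares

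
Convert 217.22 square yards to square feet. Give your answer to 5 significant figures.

1955.0 ft²

1 square yard = 9.00000 square feet.
So 217.22 × 9.00000 ≈ 1955.0 ft².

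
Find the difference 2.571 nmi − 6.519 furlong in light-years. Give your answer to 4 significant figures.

3.647 × 10^-13 ly

2.571 nmi = 5.03290 × 10^-13 ly and 6.519 furlong = 1.38617 × 10^-13 ly.
5.03290 × 10^-13 − 1.38617 × 10^-13 ≈ 3.647 × 10^-13 ly.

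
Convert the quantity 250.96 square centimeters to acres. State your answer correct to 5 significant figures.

6.2014e-6 acre

1 cm² = 2.471054e-8 acres.
Then 250.96 × 2.471054e-8 ≈ 6.2014e-6 acre.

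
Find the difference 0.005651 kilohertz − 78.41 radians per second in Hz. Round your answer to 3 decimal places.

0.005651 kHz = 5.65100 Hz and 78.41 rad/s = 12.4793 Hz.
5.65100 − 12.4793 ≈ -6.828 Hz.

-6.828 Hz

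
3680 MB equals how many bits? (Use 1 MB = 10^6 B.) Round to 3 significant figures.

1 MB = 8.00000 × 10^6 bit.
Then 3680 × 8.00000 × 10^6 ≈ 2.94 × 10^10 bit.

2.94 × 10^10 bits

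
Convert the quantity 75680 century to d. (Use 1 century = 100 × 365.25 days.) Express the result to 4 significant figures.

2.764 × 10^9 d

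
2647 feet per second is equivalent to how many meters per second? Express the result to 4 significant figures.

806.8 m/s

1 ft/s = 0.304800 m/s.
Then 2647 × 0.304800 ≈ 806.8 m/s.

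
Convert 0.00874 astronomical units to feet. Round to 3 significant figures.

4.29 × 10^9 ft

1 au = 4.90807 × 10^11 ft.
Thus 0.00874 × 4.90807 × 10^11 ≈ 4.29 × 10^9 ft.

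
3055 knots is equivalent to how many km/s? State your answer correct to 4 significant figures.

1 kn = 0.000514444 km/s.
Thus 3055 × 0.000514444 ≈ 1.572 km/s.

1.572 km/s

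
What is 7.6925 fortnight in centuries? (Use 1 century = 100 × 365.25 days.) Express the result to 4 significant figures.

0.002949 centuries

1 fortnight = 0.000383299 centuries.
Thus 7.6925 × 0.000383299 ≈ 0.002949 century.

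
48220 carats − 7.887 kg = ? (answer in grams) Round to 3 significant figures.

1760 grams

48220 ct = 9644.00 g and 7.887 kg = 7887.00 g.
9644.00 − 7887.00 ≈ 1760 g.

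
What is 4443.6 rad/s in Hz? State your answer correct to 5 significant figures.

707.22 Hz

1 rad/s = 0.159155 hertz.
4443.6 × 0.159155 ≈ 707.22 Hz.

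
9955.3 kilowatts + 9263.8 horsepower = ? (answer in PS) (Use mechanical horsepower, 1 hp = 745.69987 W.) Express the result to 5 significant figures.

22928 PS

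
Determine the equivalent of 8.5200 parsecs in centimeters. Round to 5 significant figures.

2.6290 × 10^19 cm

1 pc = 3.08568 × 10^18 centimeters.
So 8.5200 × 3.08568 × 10^18 ≈ 2.6290 × 10^19 cm.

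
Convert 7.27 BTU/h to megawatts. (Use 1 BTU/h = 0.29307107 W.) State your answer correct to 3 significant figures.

1 BTU per hour = 2.93071 × 10^-7 MW.
7.27 × 2.93071 × 10^-7 ≈ 2.13 × 10^-6 MW.

2.13 × 10^-6 MW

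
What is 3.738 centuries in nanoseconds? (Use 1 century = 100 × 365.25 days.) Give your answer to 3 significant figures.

1.18 × 10^19 ns

1 century = 3.15576 × 10^18 nanoseconds.
3.738 × 3.15576 × 10^18 ≈ 1.18 × 10^19 ns.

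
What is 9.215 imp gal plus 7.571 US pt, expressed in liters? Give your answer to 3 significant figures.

9.215 imp gal = 41.8922 L and 7.571 US pt = 3.58242 L.
41.8922 + 3.58242 ≈ 45.5 L.

45.5 L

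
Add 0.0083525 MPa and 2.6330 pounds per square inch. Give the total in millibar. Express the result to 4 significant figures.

265.1 mbar

0.0083525 MPa = 83.5250 mbar and 2.6330 psi = 181.539 mbar.
83.5250 + 181.539 ≈ 265.1 mbar.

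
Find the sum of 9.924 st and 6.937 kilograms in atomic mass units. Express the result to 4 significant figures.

9.924 st = 3.79517e+28 u and 6.937 kg = 4.17756e+27 u.
3.79517e+28 + 4.17756e+27 ≈ 4.213e+28 u.

4.213e+28 u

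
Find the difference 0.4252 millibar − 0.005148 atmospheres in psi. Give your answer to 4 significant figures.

-0.06949 pounds per square inch

0.4252 mbar = 0.00616700 psi and 0.005148 atm = 0.0756547 psi.
0.00616700 − 0.0756547 ≈ -0.06949 psi.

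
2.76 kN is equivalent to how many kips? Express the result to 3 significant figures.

1 kN = 0.224809 kip.
Then 2.76 × 0.224809 ≈ 0.620 kip.

0.620 kips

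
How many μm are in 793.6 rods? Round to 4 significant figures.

1 rod = 5.02920e+6 μm.
Thus 793.6 × 5.02920e+6 ≈ 3.991e+9 μm.

3.991e+9 μm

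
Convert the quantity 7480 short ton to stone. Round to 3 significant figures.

1 short ton = 142.857 st.
So 7480 × 142.857 ≈ 1.07 × 10^6 st.

1.07 × 10^6 st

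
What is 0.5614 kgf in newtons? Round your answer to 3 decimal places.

5.505 newtons

1 kgf = 9.80665 N.
Then 0.5614 × 9.80665 ≈ 5.505 N.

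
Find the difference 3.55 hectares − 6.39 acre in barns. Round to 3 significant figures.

9.64 × 10^31 barn

3.55 ha = 3.55000 × 10^32 barn and 6.39 acre = 2.58594 × 10^32 barn.
3.55000 × 10^32 − 2.58594 × 10^32 ≈ 9.64 × 10^31 barn.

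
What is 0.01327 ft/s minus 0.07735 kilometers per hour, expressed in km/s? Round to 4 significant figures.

-1.744e-5 km/s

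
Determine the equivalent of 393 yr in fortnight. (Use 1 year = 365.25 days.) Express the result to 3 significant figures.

1 year = 26.0893 fortnight.
Thus 393 × 26.0893 ≈ 10300 fortnight.

10300 fortnight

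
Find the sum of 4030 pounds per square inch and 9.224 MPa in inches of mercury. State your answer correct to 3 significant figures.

10900 inHg

4030 psi = 8205.16 inHg and 9.224 MPa = 2723.85 inHg.
8205.16 + 2723.85 ≈ 10900 inHg.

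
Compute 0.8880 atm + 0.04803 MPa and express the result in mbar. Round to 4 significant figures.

1380 millibar

0.8880 atm = 899.766 mbar and 0.04803 MPa = 480.300 mbar.
899.766 + 480.300 ≈ 1380 mbar.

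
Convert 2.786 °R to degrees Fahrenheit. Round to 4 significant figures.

°R = °F + 459.67.
Applying the formula gives -456.9 °F.

-456.9 °F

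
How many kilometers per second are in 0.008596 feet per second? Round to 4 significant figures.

2.620e-6 kilometers per second

1 ft/s = 0.000304800 km/s.
0.008596 × 0.000304800 ≈ 2.620e-6 km/s.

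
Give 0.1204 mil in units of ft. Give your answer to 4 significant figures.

1.003 × 10^-5 ft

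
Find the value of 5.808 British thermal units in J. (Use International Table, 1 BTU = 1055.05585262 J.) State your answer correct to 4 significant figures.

6128 J

1 BTU = 1055.06 J.
Thus 5.808 × 1055.06 ≈ 6128 J.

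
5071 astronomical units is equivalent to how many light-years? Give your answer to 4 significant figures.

0.08019 ly

1 astronomical unit = 1.58125 × 10^-5 ly.
Thus 5071 × 1.58125 × 10^-5 ≈ 0.08019 ly.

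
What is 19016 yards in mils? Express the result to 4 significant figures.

6.846 × 10^8 mil

1 yd = 36000.0 mil.
19016 × 36000.0 ≈ 6.846 × 10^8 mil.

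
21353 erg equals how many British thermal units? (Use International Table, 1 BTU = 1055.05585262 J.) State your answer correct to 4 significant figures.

1 erg = 9.47817e-11 BTU.
Thus 21353 × 9.47817e-11 ≈ 2.024e-6 BTU.

2.024e-6 BTU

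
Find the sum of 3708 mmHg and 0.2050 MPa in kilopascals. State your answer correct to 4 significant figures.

699.4 kilopascals

3708 mmHg = 494.359 kPa and 0.2050 MPa = 205.000 kPa.
494.359 + 205.000 ≈ 699.4 kPa.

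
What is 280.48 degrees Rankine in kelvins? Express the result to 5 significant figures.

155.82 K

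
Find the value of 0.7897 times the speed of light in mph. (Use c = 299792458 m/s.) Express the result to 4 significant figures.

5.296e+8 mph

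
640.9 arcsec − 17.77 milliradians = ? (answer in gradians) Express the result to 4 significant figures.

640.9 arcsec = 0.197809 grad and 17.77 mrad = 1.13127 grad.
0.197809 − 1.13127 ≈ -0.9335 grad.

-0.9335 gradians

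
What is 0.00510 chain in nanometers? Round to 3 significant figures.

1 chain = 2.01168 × 10^10 nm.
So 0.00510 × 2.01168 × 10^10 ≈ 1.03 × 10^8 nm.

1.03 × 10^8 nm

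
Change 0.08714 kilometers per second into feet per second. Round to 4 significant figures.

1 kilometer per second = 3280.84 ft/s.
Then 0.08714 × 3280.84 ≈ 285.9 ft/s.

285.9 feet per second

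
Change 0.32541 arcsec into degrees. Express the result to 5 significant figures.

9.0392e-5 °

1 arcsec = 0.000277778 degrees.
So 0.32541 × 0.000277778 ≈ 9.0392e-5 °.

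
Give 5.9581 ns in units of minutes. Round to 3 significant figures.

9.93 × 10^-11 min

1 ns = 1.66667 × 10^-11 min.
So 5.9581 × 1.66667 × 10^-11 ≈ 9.93 × 10^-11 min.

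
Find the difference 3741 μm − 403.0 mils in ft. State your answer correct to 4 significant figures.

-0.02131 ft

3741 μm = 0.0122736 ft and 403.0 mil = 0.0335833 ft.
0.0122736 − 0.0335833 ≈ -0.02131 ft.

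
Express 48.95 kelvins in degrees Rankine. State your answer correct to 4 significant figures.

88.11 degrees Rankine

°R = K × 9/5.
Applying the formula gives 88.11 °R.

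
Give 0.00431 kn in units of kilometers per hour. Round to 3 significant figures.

1 knot = 1.85200 kilometers per hour.
Then 0.00431 × 1.85200 ≈ 0.00798 km/h.

0.00798 kilometers per hour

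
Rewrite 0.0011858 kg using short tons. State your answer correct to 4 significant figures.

1.307e-6 short ton

1 kg = 0.00110231 short tons.
Then 0.0011858 × 0.00110231 ≈ 1.307e-6 short ton.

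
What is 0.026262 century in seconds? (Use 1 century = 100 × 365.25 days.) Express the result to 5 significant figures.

1 century = 3.15576 × 10^9 seconds.
Then 0.026262 × 3.15576 × 10^9 ≈ 8.2877 × 10^7 s.

8.2877 × 10^7 seconds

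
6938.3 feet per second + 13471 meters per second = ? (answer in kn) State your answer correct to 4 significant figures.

6938.3 ft/s = 4110.83 kn and 13471 m/s = 26185.5 kn.
4110.83 + 26185.5 ≈ 30300 kn.

30300 knots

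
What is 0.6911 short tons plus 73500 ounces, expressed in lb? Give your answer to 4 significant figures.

5976 pounds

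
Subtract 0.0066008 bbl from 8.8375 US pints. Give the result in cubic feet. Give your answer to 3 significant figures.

8.8375 US pt = 0.147675 ft³ and 0.0066008 bbl = 0.0370607 ft³.
0.147675 − 0.0370607 ≈ 0.111 ft³.

0.111 cubic feet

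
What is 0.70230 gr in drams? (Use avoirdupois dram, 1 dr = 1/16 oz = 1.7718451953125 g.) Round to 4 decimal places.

1 gr = 0.0365714 dr.
Then 0.70230 × 0.0365714 ≈ 0.0257 dr.

0.0257 drams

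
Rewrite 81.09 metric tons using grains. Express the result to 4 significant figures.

1 metric ton = 1.54324e+7 gr.
81.09 × 1.54324e+7 ≈ 1.251e+9 gr.

1.251e+9 gr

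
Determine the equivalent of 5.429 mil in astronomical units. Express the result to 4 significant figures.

9.218e-16 au

1 mil = 1.69789e-16 astronomical units.
Thus 5.429 × 1.69789e-16 ≈ 9.218e-16 au.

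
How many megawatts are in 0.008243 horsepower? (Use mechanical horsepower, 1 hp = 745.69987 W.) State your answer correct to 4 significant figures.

6.147 × 10^-6 megawatts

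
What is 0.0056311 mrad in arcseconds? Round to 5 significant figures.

1 mrad = 206.265 arcsec.
0.0056311 × 206.265 ≈ 1.1615 arcsec.

1.1615 arcsec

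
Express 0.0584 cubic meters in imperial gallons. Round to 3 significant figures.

12.8 imp gal

1 cubic meter = 219.969 imp gal.
0.0584 × 219.969 ≈ 12.8 imp gal.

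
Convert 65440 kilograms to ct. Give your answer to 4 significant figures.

3.272e+8 carats

1 kg = 5000.00 ct.
Thus 65440 × 5000.00 ≈ 3.272e+8 ct.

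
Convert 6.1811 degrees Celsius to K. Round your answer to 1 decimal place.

279.3 K

K = °C + 273.15.
Applying the formula gives 279.3 K.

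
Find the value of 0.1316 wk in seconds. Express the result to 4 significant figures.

1 week = 604800 s.
Then 0.1316 × 604800 ≈ 79590 s.

79590 seconds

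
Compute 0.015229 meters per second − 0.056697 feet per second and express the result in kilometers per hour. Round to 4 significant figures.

-0.007388 km/h

0.015229 m/s = 0.0548244 km/h and 0.056697 ft/s = 0.0622125 km/h.
0.0548244 − 0.0622125 ≈ -0.007388 km/h.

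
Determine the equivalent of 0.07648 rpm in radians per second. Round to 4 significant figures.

0.008009 radians per second

1 revolution per minute = 0.104720 rad/s.
So 0.07648 × 0.104720 ≈ 0.008009 rad/s.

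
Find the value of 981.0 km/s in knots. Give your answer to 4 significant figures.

1.907e+6 kn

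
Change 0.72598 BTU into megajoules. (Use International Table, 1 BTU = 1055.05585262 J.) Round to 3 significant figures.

1 BTU = 0.00105506 megajoules.
Thus 0.72598 × 0.00105506 ≈ 0.000766 MJ.

0.000766 MJ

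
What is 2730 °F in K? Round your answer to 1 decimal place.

K = (°F + 459.67) × 5/9.
Applying the formula gives 1772.0 K.

1772.0 K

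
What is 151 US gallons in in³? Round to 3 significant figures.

1 US gal = 231.000 cubic inches.
Thus 151 × 231.000 ≈ 34900 in³.

34900 cubic inches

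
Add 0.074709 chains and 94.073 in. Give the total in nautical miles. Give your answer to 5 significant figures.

0.0021017 nautical miles

0.074709 chain = 0.000811504 nmi and 94.073 in = 0.00129020 nmi.
0.000811504 + 0.00129020 ≈ 0.0021017 nmi.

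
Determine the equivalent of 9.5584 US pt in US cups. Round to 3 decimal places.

19.117 US cup

1 US pint = 2.00000 US cups.
9.5584 × 2.00000 ≈ 19.117 US cup.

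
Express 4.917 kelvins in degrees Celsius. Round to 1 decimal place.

-268.2 °C

K = °C + 273.15.
Applying the formula gives -268.2 °C.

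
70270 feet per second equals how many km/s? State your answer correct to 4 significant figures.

1 ft/s = 0.000304800 kilometers per second.
So 70270 × 0.000304800 ≈ 21.42 km/s.

21.42 km/s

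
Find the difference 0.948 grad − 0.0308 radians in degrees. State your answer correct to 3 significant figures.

-0.912 degrees

0.948 grad = 0.853200 ° and 0.0308 rad = 1.76471 °.
0.853200 − 1.76471 ≈ -0.912 °.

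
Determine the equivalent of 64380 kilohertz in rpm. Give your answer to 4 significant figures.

3.863 × 10^9 revolutions per minute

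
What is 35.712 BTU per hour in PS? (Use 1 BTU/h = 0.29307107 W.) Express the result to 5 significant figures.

1 BTU per hour = 0.000398466 metric horsepower.
Then 35.712 × 0.000398466 ≈ 0.014230 PS.

0.014230 PS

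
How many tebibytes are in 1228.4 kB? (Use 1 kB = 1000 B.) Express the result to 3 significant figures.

1.12 × 10^-6 TiB

1 kB = 9.09495 × 10^-10 TiB.
So 1228.4 × 9.09495 × 10^-10 ≈ 1.12 × 10^-6 TiB.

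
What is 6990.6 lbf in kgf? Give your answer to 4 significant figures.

1 lbf = 0.453592 kgf.
Then 6990.6 × 0.453592 ≈ 3171 kgf.

3171 kilograms-force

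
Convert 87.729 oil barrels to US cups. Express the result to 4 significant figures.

58950 US cups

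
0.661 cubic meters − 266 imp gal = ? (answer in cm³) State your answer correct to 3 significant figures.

0.661 m³ = 661000 cm³ and 266 imp gal = 1.20926e+6 cm³.
661000 − 1.20926e+6 ≈ -548000 cm³.

-548000 cm³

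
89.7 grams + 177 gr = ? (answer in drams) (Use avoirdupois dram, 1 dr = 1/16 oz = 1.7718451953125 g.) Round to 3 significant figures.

89.7 g = 50.6252 dr and 177 gr = 6.47314 dr.
50.6252 + 6.47314 ≈ 57.1 dr.

57.1 dr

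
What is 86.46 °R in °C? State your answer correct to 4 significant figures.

°R = (°C + 273.15) × 9/5.
Applying the formula gives -225.1 °C.

-225.1 °C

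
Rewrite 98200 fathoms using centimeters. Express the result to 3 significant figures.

1 fathom = 182.880 centimeters.
Then 98200 × 182.880 ≈ 1.80e+7 cm.

1.80e+7 cm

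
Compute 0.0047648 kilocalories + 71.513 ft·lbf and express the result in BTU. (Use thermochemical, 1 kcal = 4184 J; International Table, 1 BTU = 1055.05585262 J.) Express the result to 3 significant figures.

0.111 BTU

0.0047648 kcal = 0.0188956 BTU and 71.513 ft·lbf = 0.0918990 BTU.
0.0188956 + 0.0918990 ≈ 0.111 BTU.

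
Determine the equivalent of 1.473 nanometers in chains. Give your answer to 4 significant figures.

1 nm = 4.97097e-11 chains.
Then 1.473 × 4.97097e-11 ≈ 7.322e-11 chain.

7.322e-11 chains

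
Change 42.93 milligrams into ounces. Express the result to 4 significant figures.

0.001514 oz

1 milligram = 3.52740e-5 ounces.
Thus 42.93 × 3.52740e-5 ≈ 0.001514 oz.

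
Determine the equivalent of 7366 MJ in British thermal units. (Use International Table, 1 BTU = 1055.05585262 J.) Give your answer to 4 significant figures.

6.982e+6 British thermal units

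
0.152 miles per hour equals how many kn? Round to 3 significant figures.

0.132 knots

1 mph = 0.868976 knots.
Then 0.152 × 0.868976 ≈ 0.132 kn.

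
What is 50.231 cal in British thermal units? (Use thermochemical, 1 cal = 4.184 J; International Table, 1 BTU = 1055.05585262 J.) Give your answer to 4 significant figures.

0.1992 BTU

1 calorie = 0.00396567 BTU.
50.231 × 0.00396567 ≈ 0.1992 BTU.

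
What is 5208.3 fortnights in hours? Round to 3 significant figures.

1 fortnight = 336.000 hours.
Thus 5208.3 × 336.000 ≈ 1.75e+6 h.

1.75e+6 h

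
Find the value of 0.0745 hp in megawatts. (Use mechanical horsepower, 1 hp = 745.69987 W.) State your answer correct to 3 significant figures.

5.56 × 10^-5 MW

1 hp = 0.000745700 MW.
So 0.0745 × 0.000745700 ≈ 5.56 × 10^-5 MW.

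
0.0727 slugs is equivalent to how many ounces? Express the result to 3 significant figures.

1 slug = 514.785 oz.
Thus 0.0727 × 514.785 ≈ 37.4 oz.

37.4 oz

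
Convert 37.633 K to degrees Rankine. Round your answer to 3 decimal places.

67.739 °R

°R = K × 9/5.
Applying the formula gives 67.739 °R.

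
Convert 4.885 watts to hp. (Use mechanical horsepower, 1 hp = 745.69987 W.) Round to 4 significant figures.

0.006551 horsepower

1 W = 0.00134102 horsepower.
4.885 × 0.00134102 ≈ 0.006551 hp.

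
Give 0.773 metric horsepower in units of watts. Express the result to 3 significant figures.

1 metric horsepower = 735.499 watts.
So 0.773 × 735.499 ≈ 569 W.

569 W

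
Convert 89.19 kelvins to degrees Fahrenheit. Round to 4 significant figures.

K = (°F + 459.67) × 5/9.
Applying the formula gives -299.1 °F.

-299.1 degrees Fahrenheit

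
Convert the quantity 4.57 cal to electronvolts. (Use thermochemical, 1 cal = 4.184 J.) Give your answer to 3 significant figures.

1.19 × 10^20 eV

1 calorie = 2.61145 × 10^19 electronvolts.
4.57 × 2.61145 × 10^19 ≈ 1.19 × 10^20 eV.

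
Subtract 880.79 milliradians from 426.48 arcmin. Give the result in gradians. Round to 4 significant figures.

-48.18 grad

426.48 arcmin = 7.89778 grad and 880.79 mrad = 56.0728 grad.
7.89778 − 56.0728 ≈ -48.18 grad.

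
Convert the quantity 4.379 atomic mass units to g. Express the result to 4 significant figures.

1 u = 1.66054 × 10^-24 g.
Thus 4.379 × 1.66054 × 10^-24 ≈ 7.272 × 10^-24 g.

7.272 × 10^-24 grams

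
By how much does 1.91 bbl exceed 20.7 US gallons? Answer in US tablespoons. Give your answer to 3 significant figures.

15200 US tbsp

1.91 bbl = 20536.3 US tbsp and 20.7 US gal = 5299.20 US tbsp.
20536.3 − 5299.20 ≈ 15200 US tbsp.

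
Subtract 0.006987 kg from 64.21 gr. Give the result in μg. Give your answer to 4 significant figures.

64.21 gr = 4.16074e+6 μg and 0.006987 kg = 6.98700e+6 μg.
4.16074e+6 − 6.98700e+6 ≈ -2.826e+6 μg.

-2.826e+6 μg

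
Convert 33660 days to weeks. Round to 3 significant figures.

1 day = 0.142857 wk.
33660 × 0.142857 ≈ 4810 wk.

4810 wk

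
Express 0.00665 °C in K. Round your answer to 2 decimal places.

273.16 K

K = °C + 273.15.
Applying the formula gives 273.16 K.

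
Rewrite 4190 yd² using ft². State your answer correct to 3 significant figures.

37700 ft²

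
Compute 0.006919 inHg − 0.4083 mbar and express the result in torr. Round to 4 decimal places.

0.006919 inHg = 0.175743 torr and 0.4083 mbar = 0.306250 torr.
0.175743 − 0.306250 ≈ -0.1305 torr.

-0.1305 torr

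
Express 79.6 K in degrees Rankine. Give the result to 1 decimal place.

143.3 °R

°R = K × 9/5.
Applying the formula gives 143.3 °R.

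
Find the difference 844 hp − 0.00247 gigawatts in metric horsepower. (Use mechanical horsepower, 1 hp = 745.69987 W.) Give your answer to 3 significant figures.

844 hp = 855.706 PS and 0.00247 GW = 3358.27 PS.
855.706 − 3358.27 ≈ -2500 PS.

-2500 PS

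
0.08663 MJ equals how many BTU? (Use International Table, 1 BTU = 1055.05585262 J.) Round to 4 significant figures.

82.11 British thermal units

1 megajoule = 947.817 BTU.
So 0.08663 × 947.817 ≈ 82.11 BTU.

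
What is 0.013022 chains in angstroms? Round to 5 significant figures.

2.6196e+9 angstroms

1 chain = 2.01168e+11 Å.
0.013022 × 2.01168e+11 ≈ 2.6196e+9 Å.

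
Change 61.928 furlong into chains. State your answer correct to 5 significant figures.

1 furlong = 10.0000 chain.
Then 61.928 × 10.0000 ≈ 619.28 chain.

619.28 chains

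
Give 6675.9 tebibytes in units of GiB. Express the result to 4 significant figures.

6.836e+6 gibibytes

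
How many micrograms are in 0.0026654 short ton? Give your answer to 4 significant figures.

2.418 × 10^9 μg

1 short ton = 9.07185 × 10^11 μg.
So 0.0026654 × 9.07185 × 10^11 ≈ 2.418 × 10^9 μg.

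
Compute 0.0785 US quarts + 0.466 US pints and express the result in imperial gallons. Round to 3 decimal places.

0.065 imp gal

0.0785 US qt = 0.0163412 imp gal and 0.466 US pt = 0.0485033 imp gal.
0.0163412 + 0.0485033 ≈ 0.065 imp gal.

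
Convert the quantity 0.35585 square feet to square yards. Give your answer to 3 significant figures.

1 square foot = 0.111111 square yards.
Thus 0.35585 × 0.111111 ≈ 0.0395 yd².

0.0395 square yards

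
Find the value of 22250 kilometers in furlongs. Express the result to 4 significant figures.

1 km = 4.97097 furlong.
22250 × 4.97097 ≈ 110600 furlong.

110600 furlongs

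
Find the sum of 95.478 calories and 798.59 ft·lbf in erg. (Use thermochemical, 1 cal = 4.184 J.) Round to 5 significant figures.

95.478 cal = 3.99480e+9 erg and 798.59 ft·lbf = 1.08274e+10 erg.
3.99480e+9 + 1.08274e+10 ≈ 1.4822e+10 erg.

1.4822e+10 ergs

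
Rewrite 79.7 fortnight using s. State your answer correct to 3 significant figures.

9.64e+7 s

1 fortnight = 1.20960e+6 seconds.
So 79.7 × 1.20960e+6 ≈ 9.64e+7 s.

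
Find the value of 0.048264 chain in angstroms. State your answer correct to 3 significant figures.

1 chain = 2.01168e+11 angstroms.
So 0.048264 × 2.01168e+11 ≈ 9.71e+9 Å.

9.71e+9 angstroms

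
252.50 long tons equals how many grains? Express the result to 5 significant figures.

3.9592e+9 grains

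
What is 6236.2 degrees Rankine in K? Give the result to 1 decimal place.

°R = K × 9/5.
Applying the formula gives 3464.6 K.

3464.6 K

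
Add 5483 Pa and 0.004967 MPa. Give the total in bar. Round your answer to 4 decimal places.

5483 Pa = 0.0548300 bar and 0.004967 MPa = 0.0496700 bar.
0.0548300 + 0.0496700 ≈ 0.1045 bar.

0.1045 bar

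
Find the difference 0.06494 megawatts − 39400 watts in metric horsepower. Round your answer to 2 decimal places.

34.72 metric horsepower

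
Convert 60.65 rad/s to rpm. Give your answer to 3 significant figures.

579 revolutions per minute

1 radian per second = 9.54930 revolutions per minute.
60.65 × 9.54930 ≈ 579 rpm.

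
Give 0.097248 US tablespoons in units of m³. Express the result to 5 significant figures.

1.4380 × 10^-6 m³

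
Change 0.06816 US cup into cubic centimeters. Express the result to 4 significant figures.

1 US cup = 236.588 cm³.
0.06816 × 236.588 ≈ 16.13 cm³.

16.13 cm³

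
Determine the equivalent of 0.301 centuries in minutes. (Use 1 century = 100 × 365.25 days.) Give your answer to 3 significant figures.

1 century = 5.25960 × 10^7 minutes.
Then 0.301 × 5.25960 × 10^7 ≈ 1.58 × 10^7 min.

1.58 × 10^7 min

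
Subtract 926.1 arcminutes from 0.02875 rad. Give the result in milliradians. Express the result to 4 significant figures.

0.02875 rad = 28.7500 mrad and 926.1 arcmin = 269.392 mrad.
28.7500 − 269.392 ≈ -240.6 mrad.

-240.6 mrad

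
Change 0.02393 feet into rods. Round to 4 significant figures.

1 ft = 0.0606061 rod.
0.02393 × 0.0606061 ≈ 0.001450 rod.

0.001450 rod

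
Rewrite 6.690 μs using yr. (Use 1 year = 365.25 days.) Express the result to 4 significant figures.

2.120e-13 yr

1 μs = 3.16881e-14 years.
Thus 6.690 × 3.16881e-14 ≈ 2.120e-13 yr.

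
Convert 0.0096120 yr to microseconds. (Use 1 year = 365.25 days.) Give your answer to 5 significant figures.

1 yr = 3.15576e+13 μs.
0.0096120 × 3.15576e+13 ≈ 3.0333e+11 μs.

3.0333e+11 μs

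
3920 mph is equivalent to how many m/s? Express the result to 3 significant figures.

1750 m/s

1 mph = 0.447040 meters per second.
So 3920 × 0.447040 ≈ 1750 m/s.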